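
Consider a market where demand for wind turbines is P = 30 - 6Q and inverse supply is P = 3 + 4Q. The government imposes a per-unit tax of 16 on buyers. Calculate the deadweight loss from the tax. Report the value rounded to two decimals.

Pre-tax equilibrium: 30 - 6Q = 3 + 4Q gives Q* = 2.7, P* = 13.8.
With the tax, buyers' net willingness to pay falls by 16: (30 - 16) - 6Q = 3 + 4Q, so Q_t = 1.1. Buyers pay P_b = 23.4; sellers receive P_s = P_b - 16 = 7.4.
Deadweight loss is the triangle between the curves from Q_t to Q*: (1/2)(2.7 - 1.1)(16) = 12.8.

12.80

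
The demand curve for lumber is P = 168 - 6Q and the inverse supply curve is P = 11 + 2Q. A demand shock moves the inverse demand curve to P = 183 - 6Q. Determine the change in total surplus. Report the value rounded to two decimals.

308.44

Initial equilibrium: Q_0 = 19.625, P_0 = 50.25; CS_0 = (1/2)(19.625)(117.75) = 1155.4219, PS_0 = (1/2)(19.625)(39.25) = 385.1406.
New equilibrium: 183 - 6Q = 11 + 2Q gives Q_1 = 21.5, P_1 = 54; CS_1 = 1386.75, PS_1 = 462.25.
Change in total surplus = (1386.75 + 462.25) - (1155.4219 + 385.1406) = 308.4375.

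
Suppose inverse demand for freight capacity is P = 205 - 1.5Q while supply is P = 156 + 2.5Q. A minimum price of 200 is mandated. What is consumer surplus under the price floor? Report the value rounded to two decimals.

Without the control, 205 - 1.5Q = 156 + 2.5Q so Q* = 12.25 and P* = 186.625.
At P = 200, buyers demand (205 - 200)/1.5 = 3.3333 while sellers would supply more, so the quantity traded is 3.3333 at price 200.
CS is the triangle under demand above 200: (1/2)(3.3333)(205 - 200) = 8.3333.

8.33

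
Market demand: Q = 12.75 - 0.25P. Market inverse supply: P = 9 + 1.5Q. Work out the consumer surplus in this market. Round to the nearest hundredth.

116.63

Rewriting demand in inverse form: P = 51 - 4Q.
Equilibrium: 51 - 4Q = 9 + 1.5Q, so Q* = 7.6364 and P* = 20.4545.
CS is the area between the demand curve and P* from 0 to Q*: (1/2)(7.6364)(30.5455) = 116.6281.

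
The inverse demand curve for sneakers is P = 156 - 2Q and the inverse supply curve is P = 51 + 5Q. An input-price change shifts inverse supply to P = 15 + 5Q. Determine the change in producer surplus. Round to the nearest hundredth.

451.84

Initial equilibrium: Q_0 = 15, P_0 = 126; CS_0 = (1/2)(15)(30) = 225, PS_0 = (1/2)(15)(75) = 562.5.
New equilibrium: 156 - 2Q = 15 + 5Q gives Q_1 = 20.1429, P_1 = 115.7143; CS_1 = 405.7347, PS_1 = 1014.3367.
Change in producer surplus = 1014.3367 - 562.5 = 451.8367.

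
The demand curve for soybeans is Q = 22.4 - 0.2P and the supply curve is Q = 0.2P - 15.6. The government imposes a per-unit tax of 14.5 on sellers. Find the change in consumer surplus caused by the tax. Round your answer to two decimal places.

Rewriting demand in inverse form: P = 112 - 5Q.
Rewriting supply in inverse form: P = 78 + 5Q.
Pre-tax equilibrium: 112 - 5Q = 78 + 5Q gives Q* = 3.4, P* = 95.
A tax on sellers shifts supply up by 14.5: 112 - 5Q = 78 + 5Q + 14.5, so Q_t = 1.95. Buyers pay P_b = 102.25; sellers receive P_s = P_b - 14.5 = 87.75.
CS falls from (1/2)(3.4)(17) = 28.9 to (1/2)(1.95)(9.75) = 9.5062, a change of -19.3938.

-19.39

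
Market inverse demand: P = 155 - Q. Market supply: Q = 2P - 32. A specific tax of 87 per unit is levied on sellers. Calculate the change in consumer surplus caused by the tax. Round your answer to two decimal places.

-3692.67

Rewriting supply in inverse form: P = 16 + 0.5Q.
Pre-tax equilibrium: 155 - Q = 16 + 0.5Q gives Q* = 92.6667, P* = 62.3333.
With the tax, sellers need 87 more per unit: 155 - Q = 16 + 0.5Q + 87, so Q_t = 34.6667. Buyers pay P_b = 120.3333; sellers receive P_s = P_b - 87 = 33.3333.
Consumers lose the trapezoid between P* and P_b out to Q_t plus the triangle from Q_t to Q*: change in CS = 600.8889 - 4293.5556 = -3692.6667.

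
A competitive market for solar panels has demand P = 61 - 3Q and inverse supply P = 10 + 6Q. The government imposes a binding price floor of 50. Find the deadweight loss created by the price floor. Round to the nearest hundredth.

18.00

Free-market equilibrium: 61 - 3Q = 10 + 6Q gives Q* = 5.6667, P* = 44.
At P = 50, buyers demand (61 - 50)/3 = 3.6667 while sellers would supply more, so the quantity traded is 3.6667 at price 50.
The lost-trades triangle has base Q* - 3.6667 = 2 and height equal to the gap between the curves at Q = 3.6667, which is 50 - 32 = 18. DWL = (1/2)(2)(18) = 18.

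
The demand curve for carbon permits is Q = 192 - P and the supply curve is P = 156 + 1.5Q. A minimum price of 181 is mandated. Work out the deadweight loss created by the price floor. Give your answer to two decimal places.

Rewriting demand in inverse form: P = 192 - Q.
Free-market equilibrium: 192 - Q = 156 + 1.5Q gives Q* = 14.4, P* = 177.6.
At P = 181, buyers demand (192 - 181)/1 = 11 while sellers would supply more, so the quantity traded is 11 at price 181.
The lost-trades triangle has base Q* - 11 = 3.4 and height equal to the gap between the curves at Q = 11, which is 181 - 172.5 = 8.5. DWL = (1/2)(3.4)(8.5) = 14.45.

14.45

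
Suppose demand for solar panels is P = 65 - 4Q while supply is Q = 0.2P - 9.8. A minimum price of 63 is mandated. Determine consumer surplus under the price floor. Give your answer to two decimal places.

Rewriting supply in inverse form: P = 49 + 5Q.
Without the control, 65 - 4Q = 49 + 5Q so Q* = 1.7778 and P* = 57.8889.
At P = 63, buyers demand (65 - 63)/4 = 0.5 while sellers would supply more, so the quantity traded is 0.5 at price 63.
CS is the triangle under demand above 63: (1/2)(0.5)(65 - 63) = 0.5.

0.50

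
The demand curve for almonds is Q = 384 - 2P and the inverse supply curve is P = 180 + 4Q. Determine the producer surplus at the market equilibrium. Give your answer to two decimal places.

Rewriting demand in inverse form: P = 192 - 0.5Q.
Equilibrium: 192 - 0.5Q = 180 + 4Q, so Q* = 2.6667 and P* = 190.6667.
PS is the area between P* and the supply curve from 0 to Q*: (1/2)(2.6667)(10.6667) = 14.2222.

14.22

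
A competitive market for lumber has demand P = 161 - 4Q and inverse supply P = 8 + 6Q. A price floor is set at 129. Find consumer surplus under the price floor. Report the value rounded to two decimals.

128.00

Without the control, 161 - 4Q = 8 + 6Q so Q* = 15.3 and P* = 99.8.
At P = 129, buyers demand (161 - 129)/4 = 8 while sellers would supply more, so the quantity traded is 8 at price 129.
CS is the triangle under demand above 129: (1/2)(8)(161 - 129) = 128.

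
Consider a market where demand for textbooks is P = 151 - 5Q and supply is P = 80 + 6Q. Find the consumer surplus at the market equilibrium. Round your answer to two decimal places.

104.15

Equilibrium: 151 - 5Q = 80 + 6Q, so Q* = 6.4545 and P* = 118.7273.
The demand choke price is 151, so CS = (1/2)(Q*)(151 - P*) = (1/2)(6.4545)(32.2727) = 104.1529.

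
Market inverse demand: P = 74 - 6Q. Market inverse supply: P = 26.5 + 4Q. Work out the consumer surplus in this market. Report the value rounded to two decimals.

67.69

Set 74 - 6Q = 26.5 + 4Q, which gives 47.5 = 10Q, so Q* = 4.75 and P* = 74 - 6(4.75) = 45.5.
The demand choke price is 74, so CS = (1/2)(Q*)(74 - P*) = (1/2)(4.75)(28.5) = 67.6875.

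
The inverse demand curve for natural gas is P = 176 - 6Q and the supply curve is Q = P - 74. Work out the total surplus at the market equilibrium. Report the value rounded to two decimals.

Rewriting supply in inverse form: P = 74 + Q.
Set 176 - 6Q = 74 + Q, which gives 102 = 7Q, so Q* = 14.5714 and P* = 176 - 6(14.5714) = 88.5714.
Total surplus is the full triangle between the curves from 0 to Q*: (1/2)(14.5714)(176 - 74) = 743.1429.

743.14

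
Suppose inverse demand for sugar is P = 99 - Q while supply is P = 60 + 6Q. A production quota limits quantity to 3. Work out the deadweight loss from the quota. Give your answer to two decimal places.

Without the quota, 99 - Q = 60 + 6Q gives Q* = 5.5714.
At Q = 3 the demand price is 99 - (3) = 96 and the supply price is 60 + 6(3) = 78.
DWL = (1/2)(gap between curves at 3) x (Q* - 3) = (1/2)(18)(2.5714) = 23.1429.

23.14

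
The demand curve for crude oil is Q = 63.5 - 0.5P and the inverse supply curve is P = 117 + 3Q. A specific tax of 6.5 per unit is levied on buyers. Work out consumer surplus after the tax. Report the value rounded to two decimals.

Rewriting demand in inverse form: P = 127 - 2Q.
Without the tax, 127 - 2Q = 117 + 3Q so Q* = 2 and P* = 123.
With the tax, buyers' net willingness to pay falls by 6.5: (127 - 6.5) - 2Q = 117 + 3Q, so Q_t = 0.7. Buyers pay P_b = 125.6; sellers receive P_s = P_b - 6.5 = 119.1.
CS = (1/2)(Q_t)(127 - P_b) = (1/2)(0.7)(1.4) = 0.49.

0.49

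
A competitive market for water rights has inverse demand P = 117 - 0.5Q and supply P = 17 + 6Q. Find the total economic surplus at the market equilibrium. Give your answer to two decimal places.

Set 117 - 0.5Q = 17 + 6Q, which gives 100 = 6.5Q, so Q* = 15.3846 and P* = 117 - 0.5(15.3846) = 109.3077.
Total surplus is the full triangle between the curves from 0 to Q*: (1/2)(15.3846)(117 - 17) = 769.2308.

769.23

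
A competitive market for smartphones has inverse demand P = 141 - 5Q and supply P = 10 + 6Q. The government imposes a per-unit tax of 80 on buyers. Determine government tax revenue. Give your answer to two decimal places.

Pre-tax equilibrium: 141 - 5Q = 10 + 6Q gives Q* = 11.9091, P* = 81.4545.
A tax on buyers shifts demand down by 80: (141 - 80) - 5Q = 10 + 6Q, so Q_t = 4.6364. Buyers pay P_b = 117.8182; sellers receive P_s = P_b - 80 = 37.8182.
Revenue is the tax times quantity traded: 80 x 4.6364 = 370.9091.

370.91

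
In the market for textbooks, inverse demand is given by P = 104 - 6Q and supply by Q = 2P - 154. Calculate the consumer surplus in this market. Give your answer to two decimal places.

Rewriting supply in inverse form: P = 77 + 0.5Q.
Setting demand equal to supply, 27 = 6.5Q, so Q* = 4.1538 and P* = 79.0769.
Consumer surplus is the triangle under demand above P*: (1/2)(4.1538)(104 - 79.0769) = (1/2)(4.1538)(24.9231) = 51.7633.

51.76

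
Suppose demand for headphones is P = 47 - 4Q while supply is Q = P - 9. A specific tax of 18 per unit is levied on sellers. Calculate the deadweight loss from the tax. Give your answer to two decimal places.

Rewriting supply in inverse form: P = 9 + Q.
Pre-tax equilibrium: 47 - 4Q = 9 + Q gives Q* = 7.6, P* = 16.6.
With the tax, sellers need 18 more per unit: 47 - 4Q = 9 + Q + 18, so Q_t = 4. Buyers pay P_b = 31; sellers receive P_s = P_b - 18 = 13.
Deadweight loss is the triangle between the curves from Q_t to Q*: (1/2)(7.6 - 4)(18) = 32.4.

32.40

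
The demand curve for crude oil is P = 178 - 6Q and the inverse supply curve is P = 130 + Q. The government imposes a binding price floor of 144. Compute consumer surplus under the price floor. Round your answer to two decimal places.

96.33

Without the control, 178 - 6Q = 130 + Q so Q* = 6.8571 and P* = 136.8571.
At P = 144, buyers demand (178 - 144)/6 = 5.6667 while sellers would supply more, so the quantity traded is 5.6667 at price 144.
CS is the triangle under demand above 144: (1/2)(5.6667)(178 - 144) = 96.3333.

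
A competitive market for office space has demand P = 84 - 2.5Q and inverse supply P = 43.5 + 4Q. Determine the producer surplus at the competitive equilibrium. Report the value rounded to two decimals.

77.64

Set 84 - 2.5Q = 43.5 + 4Q, which gives 40.5 = 6.5Q, so Q* = 6.2308 and P* = 84 - 2.5(6.2308) = 68.4231.
Producer surplus is the triangle above supply below P*: (1/2)(6.2308)(68.4231 - 43.5) = (1/2)(6.2308)(24.9231) = 77.645.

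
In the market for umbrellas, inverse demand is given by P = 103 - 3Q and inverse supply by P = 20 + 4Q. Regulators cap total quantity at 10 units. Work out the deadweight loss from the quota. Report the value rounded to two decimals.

12.07

Without the quota, 103 - 3Q = 20 + 4Q gives Q* = 11.8571.
At Q = 10 the demand price is 103 - 3(10) = 73 and the supply price is 20 + 4(10) = 60.
Deadweight loss is the triangle between the curves from 10 to 11.8571: (1/2)(73 - 60)(11.8571 - 10) = 12.0714.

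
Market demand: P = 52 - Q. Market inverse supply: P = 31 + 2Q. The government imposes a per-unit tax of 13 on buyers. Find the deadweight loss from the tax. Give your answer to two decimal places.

Pre-tax equilibrium: 52 - Q = 31 + 2Q gives Q* = 7, P* = 45.
A tax on buyers shifts demand down by 13: (52 - 13) - Q = 31 + 2Q, so Q_t = 2.6667. Buyers pay P_b = 49.3333; sellers receive P_s = P_b - 13 = 36.3333.
The welfare triangle lost has base Q* - Q_t = 4.3333 and height t = 13, so DWL = (1/2)(4.3333)(13) = 28.1667.

28.17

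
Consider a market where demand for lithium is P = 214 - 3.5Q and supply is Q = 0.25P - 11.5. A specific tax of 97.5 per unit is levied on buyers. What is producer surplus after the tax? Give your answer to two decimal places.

Rewriting supply in inverse form: P = 46 + 4Q.
Pre-tax equilibrium: 214 - 3.5Q = 46 + 4Q gives Q* = 22.4, P* = 135.6.
With the tax, buyers' net willingness to pay falls by 97.5: (214 - 97.5) - 3.5Q = 46 + 4Q, so Q_t = 9.4. Buyers pay P_b = 181.1; sellers receive P_s = P_b - 97.5 = 83.6.
Producer surplus is the triangle above supply below P_s: (1/2)(9.4)(83.6 - 46) = 176.72.

176.72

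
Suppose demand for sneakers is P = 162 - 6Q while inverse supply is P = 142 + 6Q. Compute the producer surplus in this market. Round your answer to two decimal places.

Set 162 - 6Q = 142 + 6Q, which gives 20 = 12Q, so Q* = 1.6667 and P* = 162 - 6(1.6667) = 152.
Producer surplus is the triangle above supply below P*: (1/2)(1.6667)(152 - 142) = (1/2)(1.6667)(10) = 8.3333.

8.33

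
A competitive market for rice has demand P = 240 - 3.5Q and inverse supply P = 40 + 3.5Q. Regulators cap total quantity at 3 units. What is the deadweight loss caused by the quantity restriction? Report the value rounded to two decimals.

2288.64

Unrestricted equilibrium: Q* = (240 - 40)/(3.5 + 3.5) = 28.5714.
At Q = 3 the demand price is 240 - 3.5(3) = 229.5 and the supply price is 40 + 3.5(3) = 50.5.
Deadweight loss is the triangle between the curves from 3 to 28.5714: (1/2)(229.5 - 50.5)(28.5714 - 3) = 2288.6429.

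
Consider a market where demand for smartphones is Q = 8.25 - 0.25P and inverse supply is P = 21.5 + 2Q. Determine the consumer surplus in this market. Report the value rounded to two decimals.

Rewriting demand in inverse form: P = 33 - 4Q.
Set 33 - 4Q = 21.5 + 2Q, which gives 11.5 = 6Q, so Q* = 1.9167 and P* = 33 - 4(1.9167) = 25.3333.
CS is the area between the demand curve and P* from 0 to Q*: (1/2)(1.9167)(7.6667) = 7.3472.

7.35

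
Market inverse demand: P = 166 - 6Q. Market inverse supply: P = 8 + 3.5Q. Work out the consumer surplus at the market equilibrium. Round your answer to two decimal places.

829.83

Set 166 - 6Q = 8 + 3.5Q, which gives 158 = 9.5Q, so Q* = 16.6316 and P* = 166 - 6(16.6316) = 66.2105.
CS is the area between the demand curve and P* from 0 to Q*: (1/2)(16.6316)(99.7895) = 829.8283.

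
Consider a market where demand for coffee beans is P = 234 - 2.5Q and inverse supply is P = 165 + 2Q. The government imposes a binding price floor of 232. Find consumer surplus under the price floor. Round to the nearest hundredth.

0.80

Free-market equilibrium: 234 - 2.5Q = 165 + 2Q gives Q* = 15.3333, P* = 195.6667.
At P = 232, buyers demand (234 - 232)/2.5 = 0.8 while sellers would supply more, so the quantity traded is 0.8 at price 232.
CS is the triangle under demand above 232: (1/2)(0.8)(234 - 232) = 0.8.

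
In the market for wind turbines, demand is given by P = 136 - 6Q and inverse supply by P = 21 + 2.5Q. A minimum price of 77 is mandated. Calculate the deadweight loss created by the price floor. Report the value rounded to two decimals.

58.06

Free-market equilibrium: 136 - 6Q = 21 + 2.5Q gives Q* = 13.5294, P* = 54.8235.
At the floor price 77, quantity demanded is (136 - 77)/6 = 9.8333; demand is the short side, so Q = 9.8333 trades at P = 77.
At Q = 9.8333 the demand price is 77 and the supply price is 45.5833. Deadweight loss is the triangle between the curves from 9.8333 to 13.5294: (1/2)(77 - 45.5833)(13.5294 - 9.8333) = 58.0592.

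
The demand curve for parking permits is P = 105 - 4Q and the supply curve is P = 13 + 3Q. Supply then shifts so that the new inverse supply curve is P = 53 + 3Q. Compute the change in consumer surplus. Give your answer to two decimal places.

-235.10

Initial equilibrium: Q_0 = 13.1429, P_0 = 52.4286; CS_0 = (1/2)(13.1429)(52.5714) = 345.4694, PS_0 = (1/2)(13.1429)(39.4286) = 259.102.
New equilibrium: 105 - 4Q = 53 + 3Q gives Q_1 = 7.4286, P_1 = 75.2857; CS_1 = 110.3673, PS_1 = 82.7755.
Change in consumer surplus = 110.3673 - 345.4694 = -235.102.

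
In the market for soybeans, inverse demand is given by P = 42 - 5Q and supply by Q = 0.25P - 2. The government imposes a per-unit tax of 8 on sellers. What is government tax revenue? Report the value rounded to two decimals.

23.11

Rewriting supply in inverse form: P = 8 + 4Q.
Without the tax, 42 - 5Q = 8 + 4Q so Q* = 3.7778 and P* = 23.1111.
A tax on sellers shifts supply up by 8: 42 - 5Q = 8 + 4Q + 8, so Q_t = 2.8889. Buyers pay P_b = 27.5556; sellers receive P_s = P_b - 8 = 19.5556.
Tax revenue = t x Q_t = 8 x 2.8889 = 23.1111.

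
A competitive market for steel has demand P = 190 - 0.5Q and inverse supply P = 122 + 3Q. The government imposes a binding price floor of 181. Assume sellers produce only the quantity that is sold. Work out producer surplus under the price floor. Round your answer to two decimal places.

Free-market equilibrium: 190 - 0.5Q = 122 + 3Q gives Q* = 19.4286, P* = 180.2857.
At the floor price 181, quantity demanded is (190 - 181)/0.5 = 18; demand is the short side, so Q = 18 trades at P = 181.
The supply price at Q = 18 is 176. PS is the trapezoid between 181 and supply over [0, 18]: (1/2)[(181 - 122) + (181 - 176)](18) = 576.

576.00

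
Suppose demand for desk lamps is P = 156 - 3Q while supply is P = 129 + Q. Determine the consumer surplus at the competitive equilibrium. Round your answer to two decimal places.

Equilibrium: 156 - 3Q = 129 + Q, so Q* = 6.75 and P* = 135.75.
Consumer surplus is the triangle under demand above P*: (1/2)(6.75)(156 - 135.75) = (1/2)(6.75)(20.25) = 68.3438.

68.34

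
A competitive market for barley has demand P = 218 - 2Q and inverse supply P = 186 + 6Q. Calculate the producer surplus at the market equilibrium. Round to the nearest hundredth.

48.00

Equilibrium: 218 - 2Q = 186 + 6Q, so Q* = 4 and P* = 210.
The supply curve's price intercept is 186, so PS = (1/2)(Q*)(P* - 186) = (1/2)(4)(24) = 48.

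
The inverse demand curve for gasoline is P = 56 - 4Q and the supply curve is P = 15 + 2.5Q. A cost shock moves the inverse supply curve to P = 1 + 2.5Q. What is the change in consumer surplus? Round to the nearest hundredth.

63.62

Initial equilibrium: Q_0 = 6.3077, P_0 = 30.7692; CS_0 = (1/2)(6.3077)(25.2308) = 79.574, PS_0 = (1/2)(6.3077)(15.7692) = 49.7337.
New equilibrium: 56 - 4Q = 1 + 2.5Q gives Q_1 = 8.4615, P_1 = 22.1538; CS_1 = 143.1953, PS_1 = 89.497.
Change in consumer surplus = 143.1953 - 79.574 = 63.6213.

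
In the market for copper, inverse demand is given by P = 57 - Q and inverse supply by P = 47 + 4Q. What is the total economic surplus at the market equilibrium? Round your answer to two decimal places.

10.00

Set 57 - Q = 47 + 4Q, which gives 10 = 5Q, so Q* = 2 and P* = 57 - (2) = 55.
Total surplus is the full triangle between the curves from 0 to Q*: (1/2)(2)(57 - 47) = 10.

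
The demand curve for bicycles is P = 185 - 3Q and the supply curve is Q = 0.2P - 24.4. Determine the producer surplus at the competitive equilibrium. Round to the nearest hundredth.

Rewriting supply in inverse form: P = 122 + 5Q.
Equilibrium: 185 - 3Q = 122 + 5Q, so Q* = 7.875 and P* = 161.375.
The supply curve's price intercept is 122, so PS = (1/2)(Q*)(P* - 122) = (1/2)(7.875)(39.375) = 155.0391.

155.04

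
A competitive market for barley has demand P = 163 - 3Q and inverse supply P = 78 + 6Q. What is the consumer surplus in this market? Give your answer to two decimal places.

Set 163 - 3Q = 78 + 6Q, which gives 85 = 9Q, so Q* = 9.4444 and P* = 163 - 3(9.4444) = 134.6667.
The demand choke price is 163, so CS = (1/2)(Q*)(163 - P*) = (1/2)(9.4444)(28.3333) = 133.7963.

133.80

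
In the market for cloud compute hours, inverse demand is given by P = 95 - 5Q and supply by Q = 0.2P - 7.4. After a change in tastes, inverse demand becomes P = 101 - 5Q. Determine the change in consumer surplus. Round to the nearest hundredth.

Rewriting supply in inverse form: P = 37 + 5Q.
Initial equilibrium: Q_0 = 5.8, P_0 = 66; CS_0 = (1/2)(5.8)(29) = 84.1, PS_0 = (1/2)(5.8)(29) = 84.1.
New equilibrium: 101 - 5Q = 37 + 5Q gives Q_1 = 6.4, P_1 = 69; CS_1 = 102.4, PS_1 = 102.4.
Change in consumer surplus = 102.4 - 84.1 = 18.3.

18.30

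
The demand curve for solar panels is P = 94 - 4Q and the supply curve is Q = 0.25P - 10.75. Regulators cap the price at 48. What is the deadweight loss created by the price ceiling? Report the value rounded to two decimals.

Rewriting supply in inverse form: P = 43 + 4Q.
Free-market equilibrium: 94 - 4Q = 43 + 4Q gives Q* = 6.375, P* = 68.5.
At the ceiling price 48, quantity supplied is (48 - 43)/4 = 1.25; supply is the short side, so Q = 1.25 trades at P = 48.
The lost-trades triangle has base Q* - 1.25 = 5.125 and height equal to the gap between the curves at Q = 1.25, which is 89 - 48 = 41. DWL = (1/2)(5.125)(41) = 105.0625.

105.06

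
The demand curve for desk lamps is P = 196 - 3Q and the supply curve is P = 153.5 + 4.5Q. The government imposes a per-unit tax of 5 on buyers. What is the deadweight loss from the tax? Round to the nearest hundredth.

1.67

Pre-tax equilibrium: 196 - 3Q = 153.5 + 4.5Q gives Q* = 5.6667, P* = 179.
With the tax, buyers' net willingness to pay falls by 5: (196 - 5) - 3Q = 153.5 + 4.5Q, so Q_t = 5. Buyers pay P_b = 181; sellers receive P_s = P_b - 5 = 176.
Deadweight loss is the triangle between the curves from Q_t to Q*: (1/2)(5.6667 - 5)(5) = 1.6667.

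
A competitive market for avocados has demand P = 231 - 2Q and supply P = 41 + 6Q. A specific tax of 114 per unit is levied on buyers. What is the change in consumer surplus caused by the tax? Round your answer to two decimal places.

-473.81

Without the tax, 231 - 2Q = 41 + 6Q so Q* = 23.75 and P* = 183.5.
With the tax, buyers' net willingness to pay falls by 114: (231 - 114) - 2Q = 41 + 6Q, so Q_t = 9.5. Buyers pay P_b = 212; sellers receive P_s = P_b - 114 = 98.
Consumers lose the trapezoid between P* and P_b out to Q_t plus the triangle from Q_t to Q*: change in CS = 90.25 - 564.0625 = -473.8125.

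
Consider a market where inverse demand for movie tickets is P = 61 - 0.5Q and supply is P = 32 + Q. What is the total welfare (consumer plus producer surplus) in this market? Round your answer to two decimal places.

280.33

Equilibrium: 61 - 0.5Q = 32 + Q, so Q* = 19.3333 and P* = 51.3333.
Total surplus is the full triangle between the curves from 0 to Q*: (1/2)(19.3333)(61 - 32) = 280.3333.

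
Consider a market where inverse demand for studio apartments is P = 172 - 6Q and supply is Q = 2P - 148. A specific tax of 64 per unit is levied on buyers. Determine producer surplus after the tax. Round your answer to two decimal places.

6.84

Rewriting supply in inverse form: P = 74 + 0.5Q.
Without the tax, 172 - 6Q = 74 + 0.5Q so Q* = 15.0769 and P* = 81.5385.
With the tax, buyers' net willingness to pay falls by 64: (172 - 64) - 6Q = 74 + 0.5Q, so Q_t = 5.2308. Buyers pay P_b = 140.6154; sellers receive P_s = P_b - 64 = 76.6154.
PS = (1/2)(Q_t)(P_s - 74) = (1/2)(5.2308)(2.6154) = 6.8402.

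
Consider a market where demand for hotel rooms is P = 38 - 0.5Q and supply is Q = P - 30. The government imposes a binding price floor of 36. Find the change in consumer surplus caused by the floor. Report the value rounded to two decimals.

-3.11

Rewriting supply in inverse form: P = 30 + Q.
Free-market equilibrium: 38 - 0.5Q = 30 + Q gives Q* = 5.3333, P* = 35.3333.
At the floor price 36, quantity demanded is (38 - 36)/0.5 = 4; demand is the short side, so Q = 4 trades at P = 36.
CS goes from (1/2)(5.3333)(2.6667) = 7.1111 to 4 (computed as (38 - 36)(4) - (1/2)(0.5)(4)^2), a change of -3.1111.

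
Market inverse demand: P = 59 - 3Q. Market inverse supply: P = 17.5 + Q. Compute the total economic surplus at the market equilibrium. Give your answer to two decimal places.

Setting demand equal to supply, 41.5 = 4Q, so Q* = 10.375 and P* = 27.875.
CS = (1/2)(10.375)(31.125) = 161.4609 and PS = (1/2)(10.375)(10.375) = 53.8203, so total surplus = 215.2812.

215.28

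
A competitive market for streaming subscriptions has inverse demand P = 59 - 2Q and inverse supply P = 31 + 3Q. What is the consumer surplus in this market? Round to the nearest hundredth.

31.36

Setting demand equal to supply, 28 = 5Q, so Q* = 5.6 and P* = 47.8.
CS is the area between the demand curve and P* from 0 to Q*: (1/2)(5.6)(11.2) = 31.36.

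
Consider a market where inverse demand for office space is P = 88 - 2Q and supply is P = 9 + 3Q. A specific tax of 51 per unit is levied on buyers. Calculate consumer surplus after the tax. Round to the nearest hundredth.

31.36

Without the tax, 88 - 2Q = 9 + 3Q so Q* = 15.8 and P* = 56.4.
A tax on buyers shifts demand down by 51: (88 - 51) - 2Q = 9 + 3Q, so Q_t = 5.6. Buyers pay P_b = 76.8; sellers receive P_s = P_b - 51 = 25.8.
Consumer surplus is the triangle under demand above P_b: (1/2)(5.6)(88 - 76.8) = 31.36.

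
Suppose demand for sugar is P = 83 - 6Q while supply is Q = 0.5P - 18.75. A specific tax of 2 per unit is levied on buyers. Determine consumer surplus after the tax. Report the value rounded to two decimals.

88.70

Rewriting supply in inverse form: P = 37.5 + 2Q.
Pre-tax equilibrium: 83 - 6Q = 37.5 + 2Q gives Q* = 5.6875, P* = 48.875.
With the tax, buyers' net willingness to pay falls by 2: (83 - 2) - 6Q = 37.5 + 2Q, so Q_t = 5.4375. Buyers pay P_b = 50.375; sellers receive P_s = P_b - 2 = 48.375.
CS = (1/2)(Q_t)(83 - P_b) = (1/2)(5.4375)(32.625) = 88.6992.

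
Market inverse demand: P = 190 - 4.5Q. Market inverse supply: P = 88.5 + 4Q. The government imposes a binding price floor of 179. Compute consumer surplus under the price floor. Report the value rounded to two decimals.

Without the control, 190 - 4.5Q = 88.5 + 4Q so Q* = 11.9412 and P* = 136.2647.
At P = 179, buyers demand (190 - 179)/4.5 = 2.4444 while sellers would supply more, so the quantity traded is 2.4444 at price 179.
CS is the triangle under demand above 179: (1/2)(2.4444)(190 - 179) = 13.4444.

13.44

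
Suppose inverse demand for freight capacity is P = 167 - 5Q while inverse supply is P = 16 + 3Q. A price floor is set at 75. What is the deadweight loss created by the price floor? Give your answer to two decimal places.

0.90

Without the control, 167 - 5Q = 16 + 3Q so Q* = 18.875 and P* = 72.625.
At P = 75, buyers demand (167 - 75)/5 = 18.4 while sellers would supply more, so the quantity traded is 18.4 at price 75.
At Q = 18.4 the demand price is 75 and the supply price is 71.2. Deadweight loss is the triangle between the curves from 18.4 to 18.875: (1/2)(75 - 71.2)(18.875 - 18.4) = 0.9025.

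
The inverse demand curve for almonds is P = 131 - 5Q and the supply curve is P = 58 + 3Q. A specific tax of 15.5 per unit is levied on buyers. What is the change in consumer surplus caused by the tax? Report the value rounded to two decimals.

-79.01

Pre-tax equilibrium: 131 - 5Q = 58 + 3Q gives Q* = 9.125, P* = 85.375.
With the tax, buyers' net willingness to pay falls by 15.5: (131 - 15.5) - 5Q = 58 + 3Q, so Q_t = 7.1875. Buyers pay P_b = 95.0625; sellers receive P_s = P_b - 15.5 = 79.5625.
CS falls from (1/2)(9.125)(45.625) = 208.1641 to (1/2)(7.1875)(35.9375) = 129.1504, a change of -79.0137.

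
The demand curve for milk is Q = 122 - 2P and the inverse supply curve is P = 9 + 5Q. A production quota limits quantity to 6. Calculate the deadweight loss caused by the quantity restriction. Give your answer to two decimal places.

32.82

Rewriting demand in inverse form: P = 61 - 0.5Q.
Without the quota, 61 - 0.5Q = 9 + 5Q gives Q* = 9.4545.
At Q = 6 the demand price is 61 - 0.5(6) = 58 and the supply price is 9 + 5(6) = 39.
Deadweight loss is the triangle between the curves from 6 to 9.4545: (1/2)(58 - 39)(9.4545 - 6) = 32.8182.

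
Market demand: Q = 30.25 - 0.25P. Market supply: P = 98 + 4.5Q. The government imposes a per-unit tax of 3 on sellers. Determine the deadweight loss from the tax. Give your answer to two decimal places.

0.53

Rewriting demand in inverse form: P = 121 - 4Q.
Pre-tax equilibrium: 121 - 4Q = 98 + 4.5Q gives Q* = 2.7059, P* = 110.1765.
A tax on sellers shifts supply up by 3: 121 - 4Q = 98 + 4.5Q + 3, so Q_t = 2.3529. Buyers pay P_b = 111.5882; sellers receive P_s = P_b - 3 = 108.5882.
Deadweight loss is the triangle between the curves from Q_t to Q*: (1/2)(2.7059 - 2.3529)(3) = 0.5294.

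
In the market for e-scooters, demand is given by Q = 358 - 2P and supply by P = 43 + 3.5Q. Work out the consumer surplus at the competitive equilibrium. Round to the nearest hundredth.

Rewriting demand in inverse form: P = 179 - 0.5Q.
Equilibrium: 179 - 0.5Q = 43 + 3.5Q, so Q* = 34 and P* = 162.
CS is the area between the demand curve and P* from 0 to Q*: (1/2)(34)(17) = 289.

289.00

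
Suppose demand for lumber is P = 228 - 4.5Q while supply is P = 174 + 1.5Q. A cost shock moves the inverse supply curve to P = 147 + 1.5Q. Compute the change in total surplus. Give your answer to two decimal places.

Initial equilibrium: Q_0 = 9, P_0 = 187.5; CS_0 = (1/2)(9)(40.5) = 182.25, PS_0 = (1/2)(9)(13.5) = 60.75.
New equilibrium: 228 - 4.5Q = 147 + 1.5Q gives Q_1 = 13.5, P_1 = 167.25; CS_1 = 410.0625, PS_1 = 136.6875.
Change in total surplus = (410.0625 + 136.6875) - (182.25 + 60.75) = 303.75.

303.75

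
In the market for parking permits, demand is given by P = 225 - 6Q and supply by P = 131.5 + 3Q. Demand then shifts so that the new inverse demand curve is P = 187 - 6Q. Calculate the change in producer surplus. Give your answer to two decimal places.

Initial equilibrium: Q_0 = 10.3889, P_0 = 162.6667; CS_0 = (1/2)(10.3889)(62.3333) = 323.787, PS_0 = (1/2)(10.3889)(31.1667) = 161.8935.
New equilibrium: 187 - 6Q = 131.5 + 3Q gives Q_1 = 6.1667, P_1 = 150; CS_1 = 114.0833, PS_1 = 57.0417.
Change in producer surplus = 57.0417 - 161.8935 = -104.8519.

-104.85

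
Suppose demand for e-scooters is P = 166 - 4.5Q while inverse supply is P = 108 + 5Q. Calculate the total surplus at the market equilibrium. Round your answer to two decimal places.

177.05

Set 166 - 4.5Q = 108 + 5Q, which gives 58 = 9.5Q, so Q* = 6.1053 and P* = 166 - 4.5(6.1053) = 138.5263.
Total surplus is the full triangle between the curves from 0 to Q*: (1/2)(6.1053)(166 - 108) = 177.0526.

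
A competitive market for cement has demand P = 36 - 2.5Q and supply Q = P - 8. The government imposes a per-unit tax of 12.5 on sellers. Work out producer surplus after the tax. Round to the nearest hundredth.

Rewriting supply in inverse form: P = 8 + Q.
Pre-tax equilibrium: 36 - 2.5Q = 8 + Q gives Q* = 8, P* = 16.
A tax on sellers shifts supply up by 12.5: 36 - 2.5Q = 8 + Q + 12.5, so Q_t = 4.4286. Buyers pay P_b = 24.9286; sellers receive P_s = P_b - 12.5 = 12.4286.
PS = (1/2)(Q_t)(P_s - 8) = (1/2)(4.4286)(4.4286) = 9.8061.

9.81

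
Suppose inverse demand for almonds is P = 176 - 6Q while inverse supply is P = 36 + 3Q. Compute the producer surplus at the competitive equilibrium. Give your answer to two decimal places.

362.96

Equilibrium: 176 - 6Q = 36 + 3Q, so Q* = 15.5556 and P* = 82.6667.
PS is the area between P* and the supply curve from 0 to Q*: (1/2)(15.5556)(46.6667) = 362.963.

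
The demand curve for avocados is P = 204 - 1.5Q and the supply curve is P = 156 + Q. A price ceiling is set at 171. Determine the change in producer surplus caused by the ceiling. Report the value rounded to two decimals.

-71.82

Free-market equilibrium: 204 - 1.5Q = 156 + Q gives Q* = 19.2, P* = 175.2.
At the ceiling price 171, quantity supplied is (171 - 156)/1 = 15; supply is the short side, so Q = 15 trades at P = 171.
PS goes from (1/2)(19.2)(19.2) = 184.32 to 112.5 (computed as (171 - 156)(15) - (1/2)(1)(15)^2), a change of -71.82.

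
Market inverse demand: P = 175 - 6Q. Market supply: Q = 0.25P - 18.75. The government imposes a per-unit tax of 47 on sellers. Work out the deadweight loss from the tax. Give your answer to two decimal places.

110.45

Rewriting supply in inverse form: P = 75 + 4Q.
Pre-tax equilibrium: 175 - 6Q = 75 + 4Q gives Q* = 10, P* = 115.
A tax on sellers shifts supply up by 47: 175 - 6Q = 75 + 4Q + 47, so Q_t = 5.3. Buyers pay P_b = 143.2; sellers receive P_s = P_b - 47 = 96.2.
The welfare triangle lost has base Q* - Q_t = 4.7 and height t = 47, so DWL = (1/2)(4.7)(47) = 110.45.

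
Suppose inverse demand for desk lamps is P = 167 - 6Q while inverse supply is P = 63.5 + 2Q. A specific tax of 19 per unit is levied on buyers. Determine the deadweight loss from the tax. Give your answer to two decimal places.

Without the tax, 167 - 6Q = 63.5 + 2Q so Q* = 12.9375 and P* = 89.375.
With the tax, buyers' net willingness to pay falls by 19: (167 - 19) - 6Q = 63.5 + 2Q, so Q_t = 10.5625. Buyers pay P_b = 103.625; sellers receive P_s = P_b - 19 = 84.625.
The welfare triangle lost has base Q* - Q_t = 2.375 and height t = 19, so DWL = (1/2)(2.375)(19) = 22.5625.

22.56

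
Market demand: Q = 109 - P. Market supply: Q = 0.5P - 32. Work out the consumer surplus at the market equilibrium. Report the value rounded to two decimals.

Rewriting demand in inverse form: P = 109 - Q.
Rewriting supply in inverse form: P = 64 + 2Q.
Equilibrium: 109 - Q = 64 + 2Q, so Q* = 15 and P* = 94.
CS is the area between the demand curve and P* from 0 to Q*: (1/2)(15)(15) = 112.5.

112.50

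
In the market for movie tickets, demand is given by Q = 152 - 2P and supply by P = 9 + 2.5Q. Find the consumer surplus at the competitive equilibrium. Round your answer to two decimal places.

124.69

Rewriting demand in inverse form: P = 76 - 0.5Q.
Setting demand equal to supply, 67 = 3Q, so Q* = 22.3333 and P* = 64.8333.
Consumer surplus is the triangle under demand above P*: (1/2)(22.3333)(76 - 64.8333) = (1/2)(22.3333)(11.1667) = 124.6944.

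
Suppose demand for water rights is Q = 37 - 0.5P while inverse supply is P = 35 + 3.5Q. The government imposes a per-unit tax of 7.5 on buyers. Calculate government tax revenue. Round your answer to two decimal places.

42.95

Rewriting demand in inverse form: P = 74 - 2Q.
Pre-tax equilibrium: 74 - 2Q = 35 + 3.5Q gives Q* = 7.0909, P* = 59.8182.
A tax on buyers shifts demand down by 7.5: (74 - 7.5) - 2Q = 35 + 3.5Q, so Q_t = 5.7273. Buyers pay P_b = 62.5455; sellers receive P_s = P_b - 7.5 = 55.0455.
Tax revenue = t x Q_t = 7.5 x 5.7273 = 42.9545.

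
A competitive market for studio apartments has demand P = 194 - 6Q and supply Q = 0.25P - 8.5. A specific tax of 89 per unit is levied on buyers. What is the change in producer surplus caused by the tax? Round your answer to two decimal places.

-411.18

Rewriting supply in inverse form: P = 34 + 4Q.
Pre-tax equilibrium: 194 - 6Q = 34 + 4Q gives Q* = 16, P* = 98.
A tax on buyers shifts demand down by 89: (194 - 89) - 6Q = 34 + 4Q, so Q_t = 7.1. Buyers pay P_b = 151.4; sellers receive P_s = P_b - 89 = 62.4.
PS falls from (1/2)(16)(64) = 512 to (1/2)(7.1)(28.4) = 100.82, a change of -411.18.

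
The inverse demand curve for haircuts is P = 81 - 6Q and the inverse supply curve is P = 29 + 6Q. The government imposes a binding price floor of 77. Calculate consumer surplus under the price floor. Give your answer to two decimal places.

1.33

Free-market equilibrium: 81 - 6Q = 29 + 6Q gives Q* = 4.3333, P* = 55.
At P = 77, buyers demand (81 - 77)/6 = 0.6667 while sellers would supply more, so the quantity traded is 0.6667 at price 77.
CS is the triangle under demand above 77: (1/2)(0.6667)(81 - 77) = 1.3333.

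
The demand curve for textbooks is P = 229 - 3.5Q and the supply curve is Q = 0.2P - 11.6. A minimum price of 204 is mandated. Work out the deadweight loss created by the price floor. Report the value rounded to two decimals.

715.47

Rewriting supply in inverse form: P = 58 + 5Q.
Free-market equilibrium: 229 - 3.5Q = 58 + 5Q gives Q* = 20.1176, P* = 158.5882.
At P = 204, buyers demand (229 - 204)/3.5 = 7.1429 while sellers would supply more, so the quantity traded is 7.1429 at price 204.
The lost-trades triangle has base Q* - 7.1429 = 12.9748 and height equal to the gap between the curves at Q = 7.1429, which is 204 - 93.7143 = 110.2857. DWL = (1/2)(12.9748)(110.2857) = 715.467.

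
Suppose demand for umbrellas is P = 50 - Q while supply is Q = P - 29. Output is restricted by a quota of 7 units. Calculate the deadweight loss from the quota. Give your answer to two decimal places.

Rewriting supply in inverse form: P = 29 + Q.
Unrestricted equilibrium: Q* = (50 - 29)/(1 + 1) = 10.5.
At Q = 7 the demand price is 50 - (7) = 43 and the supply price is 29 + (7) = 36.
Deadweight loss is the triangle between the curves from 7 to 10.5: (1/2)(43 - 36)(10.5 - 7) = 12.25.

12.25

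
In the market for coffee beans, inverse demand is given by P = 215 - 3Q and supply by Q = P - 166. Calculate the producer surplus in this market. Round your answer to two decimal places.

75.03

Rewriting supply in inverse form: P = 166 + Q.
Set 215 - 3Q = 166 + Q, which gives 49 = 4Q, so Q* = 12.25 and P* = 215 - 3(12.25) = 178.25.
Producer surplus is the triangle above supply below P*: (1/2)(12.25)(178.25 - 166) = (1/2)(12.25)(12.25) = 75.0312.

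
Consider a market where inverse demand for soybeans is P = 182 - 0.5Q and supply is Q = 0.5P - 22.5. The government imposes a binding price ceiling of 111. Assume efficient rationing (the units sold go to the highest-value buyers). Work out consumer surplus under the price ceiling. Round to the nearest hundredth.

Rewriting supply in inverse form: P = 45 + 2Q.
Without the control, 182 - 0.5Q = 45 + 2Q so Q* = 54.8 and P* = 154.6.
At P = 111, sellers supply (111 - 45)/2 = 33 while buyers want more, so the quantity traded is 33 at price 111.
The demand price at Q = 33 is 165.5. CS is the trapezoid between demand and 111 over [0, 33]: (1/2)[(182 - 111) + (165.5 - 111)](33) = 2070.75.

2070.75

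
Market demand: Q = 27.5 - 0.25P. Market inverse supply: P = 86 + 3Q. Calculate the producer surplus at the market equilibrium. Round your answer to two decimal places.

17.63

Rewriting demand in inverse form: P = 110 - 4Q.
Setting demand equal to supply, 24 = 7Q, so Q* = 3.4286 and P* = 96.2857.
Producer surplus is the triangle above supply below P*: (1/2)(3.4286)(96.2857 - 86) = (1/2)(3.4286)(10.2857) = 17.6327.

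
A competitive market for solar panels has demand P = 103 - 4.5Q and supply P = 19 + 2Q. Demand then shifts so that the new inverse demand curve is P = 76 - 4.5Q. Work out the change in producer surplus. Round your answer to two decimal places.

-90.11

Initial equilibrium: Q_0 = 12.9231, P_0 = 44.8462; CS_0 = (1/2)(12.9231)(58.1538) = 375.7633, PS_0 = (1/2)(12.9231)(25.8462) = 167.0059.
New equilibrium: 76 - 4.5Q = 19 + 2Q gives Q_1 = 8.7692, P_1 = 36.5385; CS_1 = 173.0237, PS_1 = 76.8994.
Change in producer surplus = 76.8994 - 167.0059 = -90.1065.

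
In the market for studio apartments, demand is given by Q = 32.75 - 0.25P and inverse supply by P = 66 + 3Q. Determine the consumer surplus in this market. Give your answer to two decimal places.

172.45

Rewriting demand in inverse form: P = 131 - 4Q.
Equilibrium: 131 - 4Q = 66 + 3Q, so Q* = 9.2857 and P* = 93.8571.
Consumer surplus is the triangle under demand above P*: (1/2)(9.2857)(131 - 93.8571) = (1/2)(9.2857)(37.1429) = 172.449.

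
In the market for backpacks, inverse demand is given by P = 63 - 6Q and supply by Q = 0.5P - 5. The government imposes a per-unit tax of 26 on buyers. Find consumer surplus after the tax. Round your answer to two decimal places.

34.17

Rewriting supply in inverse form: P = 10 + 2Q.
Without the tax, 63 - 6Q = 10 + 2Q so Q* = 6.625 and P* = 23.25.
A tax on buyers shifts demand down by 26: (63 - 26) - 6Q = 10 + 2Q, so Q_t = 3.375. Buyers pay P_b = 42.75; sellers receive P_s = P_b - 26 = 16.75.
CS = (1/2)(Q_t)(63 - P_b) = (1/2)(3.375)(20.25) = 34.1719.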